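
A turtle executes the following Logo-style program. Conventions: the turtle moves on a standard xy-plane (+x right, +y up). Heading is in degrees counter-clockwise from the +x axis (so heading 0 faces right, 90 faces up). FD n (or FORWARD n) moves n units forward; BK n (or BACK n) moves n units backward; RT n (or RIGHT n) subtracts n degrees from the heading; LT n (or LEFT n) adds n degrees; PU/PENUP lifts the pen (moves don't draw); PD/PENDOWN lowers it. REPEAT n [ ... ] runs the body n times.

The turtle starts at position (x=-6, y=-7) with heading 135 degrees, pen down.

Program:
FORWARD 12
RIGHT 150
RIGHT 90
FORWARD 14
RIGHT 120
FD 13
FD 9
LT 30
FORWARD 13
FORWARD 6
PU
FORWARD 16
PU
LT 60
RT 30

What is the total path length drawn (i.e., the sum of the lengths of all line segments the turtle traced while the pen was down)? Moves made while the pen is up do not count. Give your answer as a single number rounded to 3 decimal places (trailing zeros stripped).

Executing turtle program step by step:
Start: pos=(-6,-7), heading=135, pen down
FD 12: (-6,-7) -> (-14.485,1.485) [heading=135, draw]
RT 150: heading 135 -> 345
RT 90: heading 345 -> 255
FD 14: (-14.485,1.485) -> (-18.109,-12.038) [heading=255, draw]
RT 120: heading 255 -> 135
FD 13: (-18.109,-12.038) -> (-27.301,-2.845) [heading=135, draw]
FD 9: (-27.301,-2.845) -> (-33.665,3.519) [heading=135, draw]
LT 30: heading 135 -> 165
FD 13: (-33.665,3.519) -> (-46.222,6.883) [heading=165, draw]
FD 6: (-46.222,6.883) -> (-52.018,8.436) [heading=165, draw]
PU: pen up
FD 16: (-52.018,8.436) -> (-67.473,12.577) [heading=165, move]
PU: pen up
LT 60: heading 165 -> 225
RT 30: heading 225 -> 195
Final: pos=(-67.473,12.577), heading=195, 6 segment(s) drawn

Segment lengths:
  seg 1: (-6,-7) -> (-14.485,1.485), length = 12
  seg 2: (-14.485,1.485) -> (-18.109,-12.038), length = 14
  seg 3: (-18.109,-12.038) -> (-27.301,-2.845), length = 13
  seg 4: (-27.301,-2.845) -> (-33.665,3.519), length = 9
  seg 5: (-33.665,3.519) -> (-46.222,6.883), length = 13
  seg 6: (-46.222,6.883) -> (-52.018,8.436), length = 6
Total = 67

Answer: 67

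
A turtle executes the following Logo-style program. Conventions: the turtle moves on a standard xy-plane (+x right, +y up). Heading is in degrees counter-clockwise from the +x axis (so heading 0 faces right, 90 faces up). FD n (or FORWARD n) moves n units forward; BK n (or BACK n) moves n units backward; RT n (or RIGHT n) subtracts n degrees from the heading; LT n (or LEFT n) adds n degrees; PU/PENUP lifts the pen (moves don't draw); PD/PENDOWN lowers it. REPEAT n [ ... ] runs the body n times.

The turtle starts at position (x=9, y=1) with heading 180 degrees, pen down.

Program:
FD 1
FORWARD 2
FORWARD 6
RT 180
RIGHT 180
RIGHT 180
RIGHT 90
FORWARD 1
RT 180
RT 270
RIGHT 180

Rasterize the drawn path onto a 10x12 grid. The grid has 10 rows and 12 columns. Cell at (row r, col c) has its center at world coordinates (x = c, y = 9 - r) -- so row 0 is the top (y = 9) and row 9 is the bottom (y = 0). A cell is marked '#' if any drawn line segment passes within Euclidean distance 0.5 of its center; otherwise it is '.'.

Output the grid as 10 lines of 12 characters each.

Segment 0: (9,1) -> (8,1)
Segment 1: (8,1) -> (6,1)
Segment 2: (6,1) -> (0,1)
Segment 3: (0,1) -> (0,0)

Answer: ............
............
............
............
............
............
............
............
##########..
#...........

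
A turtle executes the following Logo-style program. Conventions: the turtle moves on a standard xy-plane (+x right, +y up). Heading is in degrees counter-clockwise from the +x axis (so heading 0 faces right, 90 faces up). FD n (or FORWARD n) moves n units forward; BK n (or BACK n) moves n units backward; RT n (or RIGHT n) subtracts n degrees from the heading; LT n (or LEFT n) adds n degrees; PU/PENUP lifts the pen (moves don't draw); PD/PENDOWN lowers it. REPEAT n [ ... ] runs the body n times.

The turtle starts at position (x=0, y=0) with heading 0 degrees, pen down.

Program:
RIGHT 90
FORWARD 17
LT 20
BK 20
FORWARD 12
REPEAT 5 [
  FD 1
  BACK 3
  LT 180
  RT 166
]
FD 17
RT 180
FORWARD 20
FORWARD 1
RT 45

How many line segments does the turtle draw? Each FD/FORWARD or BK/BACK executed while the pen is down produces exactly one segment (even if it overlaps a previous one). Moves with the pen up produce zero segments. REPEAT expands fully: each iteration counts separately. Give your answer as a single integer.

Answer: 16

Derivation:
Executing turtle program step by step:
Start: pos=(0,0), heading=0, pen down
RT 90: heading 0 -> 270
FD 17: (0,0) -> (0,-17) [heading=270, draw]
LT 20: heading 270 -> 290
BK 20: (0,-17) -> (-6.84,1.794) [heading=290, draw]
FD 12: (-6.84,1.794) -> (-2.736,-9.482) [heading=290, draw]
REPEAT 5 [
  -- iteration 1/5 --
  FD 1: (-2.736,-9.482) -> (-2.394,-10.422) [heading=290, draw]
  BK 3: (-2.394,-10.422) -> (-3.42,-7.603) [heading=290, draw]
  LT 180: heading 290 -> 110
  RT 166: heading 110 -> 304
  -- iteration 2/5 --
  FD 1: (-3.42,-7.603) -> (-2.861,-8.432) [heading=304, draw]
  BK 3: (-2.861,-8.432) -> (-4.539,-5.945) [heading=304, draw]
  LT 180: heading 304 -> 124
  RT 166: heading 124 -> 318
  -- iteration 3/5 --
  FD 1: (-4.539,-5.945) -> (-3.795,-6.614) [heading=318, draw]
  BK 3: (-3.795,-6.614) -> (-6.025,-4.607) [heading=318, draw]
  LT 180: heading 318 -> 138
  RT 166: heading 138 -> 332
  -- iteration 4/5 --
  FD 1: (-6.025,-4.607) -> (-5.142,-5.076) [heading=332, draw]
  BK 3: (-5.142,-5.076) -> (-7.791,-3.668) [heading=332, draw]
  LT 180: heading 332 -> 152
  RT 166: heading 152 -> 346
  -- iteration 5/5 --
  FD 1: (-7.791,-3.668) -> (-6.82,-3.91) [heading=346, draw]
  BK 3: (-6.82,-3.91) -> (-9.731,-3.184) [heading=346, draw]
  LT 180: heading 346 -> 166
  RT 166: heading 166 -> 0
]
FD 17: (-9.731,-3.184) -> (7.269,-3.184) [heading=0, draw]
RT 180: heading 0 -> 180
FD 20: (7.269,-3.184) -> (-12.731,-3.184) [heading=180, draw]
FD 1: (-12.731,-3.184) -> (-13.731,-3.184) [heading=180, draw]
RT 45: heading 180 -> 135
Final: pos=(-13.731,-3.184), heading=135, 16 segment(s) drawn
Segments drawn: 16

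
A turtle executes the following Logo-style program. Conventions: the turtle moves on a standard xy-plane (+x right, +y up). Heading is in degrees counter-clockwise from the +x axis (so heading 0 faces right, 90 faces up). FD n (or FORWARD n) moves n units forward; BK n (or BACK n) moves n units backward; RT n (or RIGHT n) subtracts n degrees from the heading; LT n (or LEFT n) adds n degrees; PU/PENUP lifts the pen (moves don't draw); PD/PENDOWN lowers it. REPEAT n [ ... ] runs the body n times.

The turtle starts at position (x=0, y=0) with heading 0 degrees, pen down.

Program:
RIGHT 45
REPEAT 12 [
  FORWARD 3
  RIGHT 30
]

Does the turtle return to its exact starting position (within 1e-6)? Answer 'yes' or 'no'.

Executing turtle program step by step:
Start: pos=(0,0), heading=0, pen down
RT 45: heading 0 -> 315
REPEAT 12 [
  -- iteration 1/12 --
  FD 3: (0,0) -> (2.121,-2.121) [heading=315, draw]
  RT 30: heading 315 -> 285
  -- iteration 2/12 --
  FD 3: (2.121,-2.121) -> (2.898,-5.019) [heading=285, draw]
  RT 30: heading 285 -> 255
  -- iteration 3/12 --
  FD 3: (2.898,-5.019) -> (2.121,-7.917) [heading=255, draw]
  RT 30: heading 255 -> 225
  -- iteration 4/12 --
  FD 3: (2.121,-7.917) -> (0,-10.038) [heading=225, draw]
  RT 30: heading 225 -> 195
  -- iteration 5/12 --
  FD 3: (0,-10.038) -> (-2.898,-10.815) [heading=195, draw]
  RT 30: heading 195 -> 165
  -- iteration 6/12 --
  FD 3: (-2.898,-10.815) -> (-5.796,-10.038) [heading=165, draw]
  RT 30: heading 165 -> 135
  -- iteration 7/12 --
  FD 3: (-5.796,-10.038) -> (-7.917,-7.917) [heading=135, draw]
  RT 30: heading 135 -> 105
  -- iteration 8/12 --
  FD 3: (-7.917,-7.917) -> (-8.693,-5.019) [heading=105, draw]
  RT 30: heading 105 -> 75
  -- iteration 9/12 --
  FD 3: (-8.693,-5.019) -> (-7.917,-2.121) [heading=75, draw]
  RT 30: heading 75 -> 45
  -- iteration 10/12 --
  FD 3: (-7.917,-2.121) -> (-5.796,0) [heading=45, draw]
  RT 30: heading 45 -> 15
  -- iteration 11/12 --
  FD 3: (-5.796,0) -> (-2.898,0.776) [heading=15, draw]
  RT 30: heading 15 -> 345
  -- iteration 12/12 --
  FD 3: (-2.898,0.776) -> (0,0) [heading=345, draw]
  RT 30: heading 345 -> 315
]
Final: pos=(0,0), heading=315, 12 segment(s) drawn

Start position: (0, 0)
Final position: (0, 0)
Distance = 0; < 1e-6 -> CLOSED

Answer: yes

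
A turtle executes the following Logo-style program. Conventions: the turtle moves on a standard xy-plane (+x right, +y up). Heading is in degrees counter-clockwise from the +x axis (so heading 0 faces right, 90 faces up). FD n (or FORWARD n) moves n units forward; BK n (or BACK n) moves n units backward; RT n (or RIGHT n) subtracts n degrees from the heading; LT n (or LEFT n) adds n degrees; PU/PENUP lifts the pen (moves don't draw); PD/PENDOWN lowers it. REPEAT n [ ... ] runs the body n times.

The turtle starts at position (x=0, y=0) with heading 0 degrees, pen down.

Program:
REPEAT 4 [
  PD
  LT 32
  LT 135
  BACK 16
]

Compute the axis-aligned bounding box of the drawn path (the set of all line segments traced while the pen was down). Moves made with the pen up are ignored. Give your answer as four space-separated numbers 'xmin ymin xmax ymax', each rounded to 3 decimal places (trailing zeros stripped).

Answer: 0 -6.654 15.59 5.954

Derivation:
Executing turtle program step by step:
Start: pos=(0,0), heading=0, pen down
REPEAT 4 [
  -- iteration 1/4 --
  PD: pen down
  LT 32: heading 0 -> 32
  LT 135: heading 32 -> 167
  BK 16: (0,0) -> (15.59,-3.599) [heading=167, draw]
  -- iteration 2/4 --
  PD: pen down
  LT 32: heading 167 -> 199
  LT 135: heading 199 -> 334
  BK 16: (15.59,-3.599) -> (1.209,3.415) [heading=334, draw]
  -- iteration 3/4 --
  PD: pen down
  LT 32: heading 334 -> 6
  LT 135: heading 6 -> 141
  BK 16: (1.209,3.415) -> (13.644,-6.654) [heading=141, draw]
  -- iteration 4/4 --
  PD: pen down
  LT 32: heading 141 -> 173
  LT 135: heading 173 -> 308
  BK 16: (13.644,-6.654) -> (3.793,5.954) [heading=308, draw]
]
Final: pos=(3.793,5.954), heading=308, 4 segment(s) drawn

Segment endpoints: x in {0, 1.209, 3.793, 13.644, 15.59}, y in {-6.654, -3.599, 0, 3.415, 5.954}
xmin=0, ymin=-6.654, xmax=15.59, ymax=5.954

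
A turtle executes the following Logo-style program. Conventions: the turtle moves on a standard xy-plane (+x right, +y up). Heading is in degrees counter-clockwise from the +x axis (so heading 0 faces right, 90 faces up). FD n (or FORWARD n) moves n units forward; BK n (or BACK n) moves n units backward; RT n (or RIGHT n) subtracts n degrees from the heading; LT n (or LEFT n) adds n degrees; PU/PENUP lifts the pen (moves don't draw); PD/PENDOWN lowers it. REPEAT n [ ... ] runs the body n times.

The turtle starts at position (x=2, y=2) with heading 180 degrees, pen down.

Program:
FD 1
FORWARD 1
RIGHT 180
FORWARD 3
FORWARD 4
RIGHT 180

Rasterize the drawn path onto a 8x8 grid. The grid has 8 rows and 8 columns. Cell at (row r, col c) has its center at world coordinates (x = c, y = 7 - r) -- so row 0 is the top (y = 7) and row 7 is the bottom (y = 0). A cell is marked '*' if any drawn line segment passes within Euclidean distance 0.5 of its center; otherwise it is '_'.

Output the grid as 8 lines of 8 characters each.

Segment 0: (2,2) -> (1,2)
Segment 1: (1,2) -> (0,2)
Segment 2: (0,2) -> (3,2)
Segment 3: (3,2) -> (7,2)

Answer: ________
________
________
________
________
********
________
________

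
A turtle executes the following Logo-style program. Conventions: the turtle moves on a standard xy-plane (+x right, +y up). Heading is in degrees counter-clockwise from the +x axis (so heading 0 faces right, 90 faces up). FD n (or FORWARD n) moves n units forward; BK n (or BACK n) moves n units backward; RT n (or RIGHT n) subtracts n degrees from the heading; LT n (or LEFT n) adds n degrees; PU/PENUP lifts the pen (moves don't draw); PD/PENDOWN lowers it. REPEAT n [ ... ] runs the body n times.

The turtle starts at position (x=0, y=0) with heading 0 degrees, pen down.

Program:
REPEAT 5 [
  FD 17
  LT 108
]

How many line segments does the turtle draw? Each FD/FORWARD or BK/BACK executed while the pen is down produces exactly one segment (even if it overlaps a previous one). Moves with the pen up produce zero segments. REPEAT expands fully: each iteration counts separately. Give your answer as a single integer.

Answer: 5

Derivation:
Executing turtle program step by step:
Start: pos=(0,0), heading=0, pen down
REPEAT 5 [
  -- iteration 1/5 --
  FD 17: (0,0) -> (17,0) [heading=0, draw]
  LT 108: heading 0 -> 108
  -- iteration 2/5 --
  FD 17: (17,0) -> (11.747,16.168) [heading=108, draw]
  LT 108: heading 108 -> 216
  -- iteration 3/5 --
  FD 17: (11.747,16.168) -> (-2.007,6.176) [heading=216, draw]
  LT 108: heading 216 -> 324
  -- iteration 4/5 --
  FD 17: (-2.007,6.176) -> (11.747,-3.817) [heading=324, draw]
  LT 108: heading 324 -> 72
  -- iteration 5/5 --
  FD 17: (11.747,-3.817) -> (17,12.351) [heading=72, draw]
  LT 108: heading 72 -> 180
]
Final: pos=(17,12.351), heading=180, 5 segment(s) drawn
Segments drawn: 5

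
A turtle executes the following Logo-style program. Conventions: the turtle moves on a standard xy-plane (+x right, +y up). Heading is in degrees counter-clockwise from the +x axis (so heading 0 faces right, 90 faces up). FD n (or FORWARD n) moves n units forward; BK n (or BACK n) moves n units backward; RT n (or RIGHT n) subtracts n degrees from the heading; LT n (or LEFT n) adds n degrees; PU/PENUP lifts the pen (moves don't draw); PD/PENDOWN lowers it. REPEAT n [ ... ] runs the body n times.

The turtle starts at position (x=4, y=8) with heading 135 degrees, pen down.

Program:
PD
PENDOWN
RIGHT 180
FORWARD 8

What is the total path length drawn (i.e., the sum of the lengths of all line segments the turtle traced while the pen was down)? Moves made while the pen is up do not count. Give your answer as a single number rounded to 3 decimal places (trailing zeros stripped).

Executing turtle program step by step:
Start: pos=(4,8), heading=135, pen down
PD: pen down
PD: pen down
RT 180: heading 135 -> 315
FD 8: (4,8) -> (9.657,2.343) [heading=315, draw]
Final: pos=(9.657,2.343), heading=315, 1 segment(s) drawn

Segment lengths:
  seg 1: (4,8) -> (9.657,2.343), length = 8
Total = 8

Answer: 8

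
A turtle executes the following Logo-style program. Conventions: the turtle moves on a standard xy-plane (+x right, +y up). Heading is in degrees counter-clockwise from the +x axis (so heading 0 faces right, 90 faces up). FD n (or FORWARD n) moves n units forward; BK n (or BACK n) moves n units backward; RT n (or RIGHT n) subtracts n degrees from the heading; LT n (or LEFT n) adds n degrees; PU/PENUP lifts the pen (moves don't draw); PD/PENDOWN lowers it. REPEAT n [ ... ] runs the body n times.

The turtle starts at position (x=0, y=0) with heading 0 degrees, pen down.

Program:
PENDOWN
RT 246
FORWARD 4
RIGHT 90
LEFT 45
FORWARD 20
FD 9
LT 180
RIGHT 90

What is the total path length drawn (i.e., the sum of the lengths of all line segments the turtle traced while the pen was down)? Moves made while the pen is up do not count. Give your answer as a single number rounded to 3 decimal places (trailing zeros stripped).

Executing turtle program step by step:
Start: pos=(0,0), heading=0, pen down
PD: pen down
RT 246: heading 0 -> 114
FD 4: (0,0) -> (-1.627,3.654) [heading=114, draw]
RT 90: heading 114 -> 24
LT 45: heading 24 -> 69
FD 20: (-1.627,3.654) -> (5.54,22.326) [heading=69, draw]
FD 9: (5.54,22.326) -> (8.766,30.728) [heading=69, draw]
LT 180: heading 69 -> 249
RT 90: heading 249 -> 159
Final: pos=(8.766,30.728), heading=159, 3 segment(s) drawn

Segment lengths:
  seg 1: (0,0) -> (-1.627,3.654), length = 4
  seg 2: (-1.627,3.654) -> (5.54,22.326), length = 20
  seg 3: (5.54,22.326) -> (8.766,30.728), length = 9
Total = 33

Answer: 33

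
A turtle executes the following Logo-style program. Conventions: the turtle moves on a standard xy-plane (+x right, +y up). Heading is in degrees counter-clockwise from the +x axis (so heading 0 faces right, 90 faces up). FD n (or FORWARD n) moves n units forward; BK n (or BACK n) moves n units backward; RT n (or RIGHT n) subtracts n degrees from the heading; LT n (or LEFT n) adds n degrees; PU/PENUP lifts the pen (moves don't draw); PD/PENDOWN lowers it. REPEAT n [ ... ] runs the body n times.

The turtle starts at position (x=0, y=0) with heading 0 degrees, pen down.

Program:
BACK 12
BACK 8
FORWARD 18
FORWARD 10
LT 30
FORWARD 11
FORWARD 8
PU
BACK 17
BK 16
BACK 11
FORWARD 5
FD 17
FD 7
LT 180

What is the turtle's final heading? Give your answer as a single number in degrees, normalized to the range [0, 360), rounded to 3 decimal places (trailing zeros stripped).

Answer: 210

Derivation:
Executing turtle program step by step:
Start: pos=(0,0), heading=0, pen down
BK 12: (0,0) -> (-12,0) [heading=0, draw]
BK 8: (-12,0) -> (-20,0) [heading=0, draw]
FD 18: (-20,0) -> (-2,0) [heading=0, draw]
FD 10: (-2,0) -> (8,0) [heading=0, draw]
LT 30: heading 0 -> 30
FD 11: (8,0) -> (17.526,5.5) [heading=30, draw]
FD 8: (17.526,5.5) -> (24.454,9.5) [heading=30, draw]
PU: pen up
BK 17: (24.454,9.5) -> (9.732,1) [heading=30, move]
BK 16: (9.732,1) -> (-4.124,-7) [heading=30, move]
BK 11: (-4.124,-7) -> (-13.651,-12.5) [heading=30, move]
FD 5: (-13.651,-12.5) -> (-9.321,-10) [heading=30, move]
FD 17: (-9.321,-10) -> (5.402,-1.5) [heading=30, move]
FD 7: (5.402,-1.5) -> (11.464,2) [heading=30, move]
LT 180: heading 30 -> 210
Final: pos=(11.464,2), heading=210, 6 segment(s) drawn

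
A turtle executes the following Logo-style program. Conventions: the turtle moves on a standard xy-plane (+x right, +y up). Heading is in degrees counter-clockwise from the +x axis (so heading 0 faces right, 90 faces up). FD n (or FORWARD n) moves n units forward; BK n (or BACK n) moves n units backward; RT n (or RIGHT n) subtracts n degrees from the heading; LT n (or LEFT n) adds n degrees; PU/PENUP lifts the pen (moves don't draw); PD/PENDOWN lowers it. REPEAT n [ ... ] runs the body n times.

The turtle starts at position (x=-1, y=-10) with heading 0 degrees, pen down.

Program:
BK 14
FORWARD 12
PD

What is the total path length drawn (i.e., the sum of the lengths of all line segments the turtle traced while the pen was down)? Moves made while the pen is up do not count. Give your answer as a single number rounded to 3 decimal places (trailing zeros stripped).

Answer: 26

Derivation:
Executing turtle program step by step:
Start: pos=(-1,-10), heading=0, pen down
BK 14: (-1,-10) -> (-15,-10) [heading=0, draw]
FD 12: (-15,-10) -> (-3,-10) [heading=0, draw]
PD: pen down
Final: pos=(-3,-10), heading=0, 2 segment(s) drawn

Segment lengths:
  seg 1: (-1,-10) -> (-15,-10), length = 14
  seg 2: (-15,-10) -> (-3,-10), length = 12
Total = 26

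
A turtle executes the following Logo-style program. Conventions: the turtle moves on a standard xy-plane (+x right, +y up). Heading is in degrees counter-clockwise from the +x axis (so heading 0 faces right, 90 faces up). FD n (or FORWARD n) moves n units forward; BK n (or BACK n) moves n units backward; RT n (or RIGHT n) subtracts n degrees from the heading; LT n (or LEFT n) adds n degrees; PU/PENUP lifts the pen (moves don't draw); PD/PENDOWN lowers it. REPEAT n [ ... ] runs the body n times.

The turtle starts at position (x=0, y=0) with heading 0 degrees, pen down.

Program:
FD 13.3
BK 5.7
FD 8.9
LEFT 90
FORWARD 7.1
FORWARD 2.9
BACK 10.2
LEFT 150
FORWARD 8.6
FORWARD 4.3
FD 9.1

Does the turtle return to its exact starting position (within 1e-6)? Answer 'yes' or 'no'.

Executing turtle program step by step:
Start: pos=(0,0), heading=0, pen down
FD 13.3: (0,0) -> (13.3,0) [heading=0, draw]
BK 5.7: (13.3,0) -> (7.6,0) [heading=0, draw]
FD 8.9: (7.6,0) -> (16.5,0) [heading=0, draw]
LT 90: heading 0 -> 90
FD 7.1: (16.5,0) -> (16.5,7.1) [heading=90, draw]
FD 2.9: (16.5,7.1) -> (16.5,10) [heading=90, draw]
BK 10.2: (16.5,10) -> (16.5,-0.2) [heading=90, draw]
LT 150: heading 90 -> 240
FD 8.6: (16.5,-0.2) -> (12.2,-7.648) [heading=240, draw]
FD 4.3: (12.2,-7.648) -> (10.05,-11.372) [heading=240, draw]
FD 9.1: (10.05,-11.372) -> (5.5,-19.253) [heading=240, draw]
Final: pos=(5.5,-19.253), heading=240, 9 segment(s) drawn

Start position: (0, 0)
Final position: (5.5, -19.253)
Distance = 20.023; >= 1e-6 -> NOT closed

Answer: no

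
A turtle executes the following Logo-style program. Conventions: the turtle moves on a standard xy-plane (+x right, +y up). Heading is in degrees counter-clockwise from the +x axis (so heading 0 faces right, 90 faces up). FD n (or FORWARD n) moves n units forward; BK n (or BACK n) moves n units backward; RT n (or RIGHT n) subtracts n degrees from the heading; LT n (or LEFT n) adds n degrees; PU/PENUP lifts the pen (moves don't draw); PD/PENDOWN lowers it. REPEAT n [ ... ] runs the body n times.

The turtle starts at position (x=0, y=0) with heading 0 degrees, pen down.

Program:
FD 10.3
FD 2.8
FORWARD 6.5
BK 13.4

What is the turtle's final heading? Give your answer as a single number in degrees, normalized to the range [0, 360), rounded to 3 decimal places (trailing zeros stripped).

Executing turtle program step by step:
Start: pos=(0,0), heading=0, pen down
FD 10.3: (0,0) -> (10.3,0) [heading=0, draw]
FD 2.8: (10.3,0) -> (13.1,0) [heading=0, draw]
FD 6.5: (13.1,0) -> (19.6,0) [heading=0, draw]
BK 13.4: (19.6,0) -> (6.2,0) [heading=0, draw]
Final: pos=(6.2,0), heading=0, 4 segment(s) drawn

Answer: 0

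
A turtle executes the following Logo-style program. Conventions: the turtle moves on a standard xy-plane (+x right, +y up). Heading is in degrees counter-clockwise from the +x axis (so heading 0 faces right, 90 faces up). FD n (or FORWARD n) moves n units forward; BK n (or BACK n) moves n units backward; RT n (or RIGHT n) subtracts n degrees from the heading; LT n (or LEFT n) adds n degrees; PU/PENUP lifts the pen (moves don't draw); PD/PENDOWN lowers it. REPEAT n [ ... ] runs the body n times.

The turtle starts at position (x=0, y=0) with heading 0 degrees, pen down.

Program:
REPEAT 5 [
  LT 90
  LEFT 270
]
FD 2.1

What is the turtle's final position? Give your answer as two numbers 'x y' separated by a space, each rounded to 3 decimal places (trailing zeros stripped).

Executing turtle program step by step:
Start: pos=(0,0), heading=0, pen down
REPEAT 5 [
  -- iteration 1/5 --
  LT 90: heading 0 -> 90
  LT 270: heading 90 -> 0
  -- iteration 2/5 --
  LT 90: heading 0 -> 90
  LT 270: heading 90 -> 0
  -- iteration 3/5 --
  LT 90: heading 0 -> 90
  LT 270: heading 90 -> 0
  -- iteration 4/5 --
  LT 90: heading 0 -> 90
  LT 270: heading 90 -> 0
  -- iteration 5/5 --
  LT 90: heading 0 -> 90
  LT 270: heading 90 -> 0
]
FD 2.1: (0,0) -> (2.1,0) [heading=0, draw]
Final: pos=(2.1,0), heading=0, 1 segment(s) drawn

Answer: 2.1 0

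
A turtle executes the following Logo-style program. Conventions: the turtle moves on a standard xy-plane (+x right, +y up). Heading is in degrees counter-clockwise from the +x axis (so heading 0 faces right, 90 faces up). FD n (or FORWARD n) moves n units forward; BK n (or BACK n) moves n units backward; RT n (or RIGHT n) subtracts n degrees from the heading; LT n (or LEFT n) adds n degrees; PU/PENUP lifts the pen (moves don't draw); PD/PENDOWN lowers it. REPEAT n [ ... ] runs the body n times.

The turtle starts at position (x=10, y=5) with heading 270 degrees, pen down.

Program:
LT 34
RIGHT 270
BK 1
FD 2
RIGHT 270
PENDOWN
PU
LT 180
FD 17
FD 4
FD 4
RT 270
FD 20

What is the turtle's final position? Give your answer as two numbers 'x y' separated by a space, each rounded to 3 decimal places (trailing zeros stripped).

Answer: 41.39 -3.983

Derivation:
Executing turtle program step by step:
Start: pos=(10,5), heading=270, pen down
LT 34: heading 270 -> 304
RT 270: heading 304 -> 34
BK 1: (10,5) -> (9.171,4.441) [heading=34, draw]
FD 2: (9.171,4.441) -> (10.829,5.559) [heading=34, draw]
RT 270: heading 34 -> 124
PD: pen down
PU: pen up
LT 180: heading 124 -> 304
FD 17: (10.829,5.559) -> (20.335,-8.534) [heading=304, move]
FD 4: (20.335,-8.534) -> (22.572,-11.851) [heading=304, move]
FD 4: (22.572,-11.851) -> (24.809,-15.167) [heading=304, move]
RT 270: heading 304 -> 34
FD 20: (24.809,-15.167) -> (41.39,-3.983) [heading=34, move]
Final: pos=(41.39,-3.983), heading=34, 2 segment(s) drawn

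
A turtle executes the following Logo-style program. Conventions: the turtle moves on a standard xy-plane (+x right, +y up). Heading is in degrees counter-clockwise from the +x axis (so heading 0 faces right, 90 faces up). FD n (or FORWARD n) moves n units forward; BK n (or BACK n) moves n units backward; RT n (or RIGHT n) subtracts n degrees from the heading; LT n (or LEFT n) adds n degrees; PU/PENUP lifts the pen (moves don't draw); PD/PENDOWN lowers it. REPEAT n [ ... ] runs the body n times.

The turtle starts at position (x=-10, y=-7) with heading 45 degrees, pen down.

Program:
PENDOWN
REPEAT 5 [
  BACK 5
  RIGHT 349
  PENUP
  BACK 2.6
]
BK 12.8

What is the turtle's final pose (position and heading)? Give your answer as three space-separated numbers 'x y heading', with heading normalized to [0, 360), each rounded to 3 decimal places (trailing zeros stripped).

Executing turtle program step by step:
Start: pos=(-10,-7), heading=45, pen down
PD: pen down
REPEAT 5 [
  -- iteration 1/5 --
  BK 5: (-10,-7) -> (-13.536,-10.536) [heading=45, draw]
  RT 349: heading 45 -> 56
  PU: pen up
  BK 2.6: (-13.536,-10.536) -> (-14.989,-12.691) [heading=56, move]
  -- iteration 2/5 --
  BK 5: (-14.989,-12.691) -> (-17.785,-16.836) [heading=56, move]
  RT 349: heading 56 -> 67
  PU: pen up
  BK 2.6: (-17.785,-16.836) -> (-18.801,-19.23) [heading=67, move]
  -- iteration 3/5 --
  BK 5: (-18.801,-19.23) -> (-20.755,-23.832) [heading=67, move]
  RT 349: heading 67 -> 78
  PU: pen up
  BK 2.6: (-20.755,-23.832) -> (-21.296,-26.375) [heading=78, move]
  -- iteration 4/5 --
  BK 5: (-21.296,-26.375) -> (-22.335,-31.266) [heading=78, move]
  RT 349: heading 78 -> 89
  PU: pen up
  BK 2.6: (-22.335,-31.266) -> (-22.38,-33.866) [heading=89, move]
  -- iteration 5/5 --
  BK 5: (-22.38,-33.866) -> (-22.468,-38.865) [heading=89, move]
  RT 349: heading 89 -> 100
  PU: pen up
  BK 2.6: (-22.468,-38.865) -> (-22.016,-41.425) [heading=100, move]
]
BK 12.8: (-22.016,-41.425) -> (-19.794,-54.031) [heading=100, move]
Final: pos=(-19.794,-54.031), heading=100, 1 segment(s) drawn

Answer: -19.794 -54.031 100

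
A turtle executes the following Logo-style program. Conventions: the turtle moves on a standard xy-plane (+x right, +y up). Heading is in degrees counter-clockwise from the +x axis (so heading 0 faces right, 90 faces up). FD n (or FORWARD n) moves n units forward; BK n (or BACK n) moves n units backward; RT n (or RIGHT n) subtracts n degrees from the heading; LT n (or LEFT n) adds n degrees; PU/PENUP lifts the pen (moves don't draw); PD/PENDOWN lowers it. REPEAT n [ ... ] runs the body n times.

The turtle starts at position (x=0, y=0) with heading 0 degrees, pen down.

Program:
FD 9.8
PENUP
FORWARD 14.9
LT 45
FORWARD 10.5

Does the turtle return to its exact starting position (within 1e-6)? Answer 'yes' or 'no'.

Executing turtle program step by step:
Start: pos=(0,0), heading=0, pen down
FD 9.8: (0,0) -> (9.8,0) [heading=0, draw]
PU: pen up
FD 14.9: (9.8,0) -> (24.7,0) [heading=0, move]
LT 45: heading 0 -> 45
FD 10.5: (24.7,0) -> (32.125,7.425) [heading=45, move]
Final: pos=(32.125,7.425), heading=45, 1 segment(s) drawn

Start position: (0, 0)
Final position: (32.125, 7.425)
Distance = 32.971; >= 1e-6 -> NOT closed

Answer: no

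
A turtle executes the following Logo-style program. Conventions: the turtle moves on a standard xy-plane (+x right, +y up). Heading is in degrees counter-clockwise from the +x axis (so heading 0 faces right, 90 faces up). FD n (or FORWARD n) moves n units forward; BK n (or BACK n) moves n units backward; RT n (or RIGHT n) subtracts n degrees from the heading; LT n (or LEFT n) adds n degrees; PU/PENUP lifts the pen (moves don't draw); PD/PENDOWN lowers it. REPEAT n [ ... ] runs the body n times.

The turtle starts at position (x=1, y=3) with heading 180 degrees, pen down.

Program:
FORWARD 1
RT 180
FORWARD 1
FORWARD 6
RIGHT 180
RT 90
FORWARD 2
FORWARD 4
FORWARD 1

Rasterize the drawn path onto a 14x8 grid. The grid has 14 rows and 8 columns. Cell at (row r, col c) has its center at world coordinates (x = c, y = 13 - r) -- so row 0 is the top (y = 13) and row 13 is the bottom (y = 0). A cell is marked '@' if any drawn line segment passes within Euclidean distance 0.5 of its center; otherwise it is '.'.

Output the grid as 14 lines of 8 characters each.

Answer: ........
........
........
.......@
.......@
.......@
.......@
.......@
.......@
.......@
@@@@@@@@
........
........
........

Derivation:
Segment 0: (1,3) -> (0,3)
Segment 1: (0,3) -> (1,3)
Segment 2: (1,3) -> (7,3)
Segment 3: (7,3) -> (7,5)
Segment 4: (7,5) -> (7,9)
Segment 5: (7,9) -> (7,10)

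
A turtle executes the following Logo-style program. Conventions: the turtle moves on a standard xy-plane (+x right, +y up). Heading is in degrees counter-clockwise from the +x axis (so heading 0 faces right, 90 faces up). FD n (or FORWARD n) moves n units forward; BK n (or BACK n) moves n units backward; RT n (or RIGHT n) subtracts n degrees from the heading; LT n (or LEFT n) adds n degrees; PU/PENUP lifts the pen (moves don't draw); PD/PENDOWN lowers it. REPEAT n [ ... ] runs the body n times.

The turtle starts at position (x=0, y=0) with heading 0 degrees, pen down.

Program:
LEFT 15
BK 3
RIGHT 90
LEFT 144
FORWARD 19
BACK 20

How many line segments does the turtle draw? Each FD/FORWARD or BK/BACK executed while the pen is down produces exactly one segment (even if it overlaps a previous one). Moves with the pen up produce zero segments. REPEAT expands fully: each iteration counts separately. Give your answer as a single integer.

Answer: 3

Derivation:
Executing turtle program step by step:
Start: pos=(0,0), heading=0, pen down
LT 15: heading 0 -> 15
BK 3: (0,0) -> (-2.898,-0.776) [heading=15, draw]
RT 90: heading 15 -> 285
LT 144: heading 285 -> 69
FD 19: (-2.898,-0.776) -> (3.911,16.962) [heading=69, draw]
BK 20: (3.911,16.962) -> (-3.256,-1.71) [heading=69, draw]
Final: pos=(-3.256,-1.71), heading=69, 3 segment(s) drawn
Segments drawn: 3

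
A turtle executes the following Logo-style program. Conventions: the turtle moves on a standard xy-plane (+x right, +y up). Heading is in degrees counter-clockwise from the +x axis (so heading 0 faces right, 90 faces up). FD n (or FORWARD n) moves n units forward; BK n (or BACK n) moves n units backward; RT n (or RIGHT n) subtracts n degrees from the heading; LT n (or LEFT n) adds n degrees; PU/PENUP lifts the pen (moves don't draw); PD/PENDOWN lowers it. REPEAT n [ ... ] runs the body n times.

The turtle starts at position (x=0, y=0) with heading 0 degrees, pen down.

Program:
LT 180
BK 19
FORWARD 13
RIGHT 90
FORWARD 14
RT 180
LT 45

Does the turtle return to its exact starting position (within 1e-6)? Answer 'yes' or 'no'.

Answer: no

Derivation:
Executing turtle program step by step:
Start: pos=(0,0), heading=0, pen down
LT 180: heading 0 -> 180
BK 19: (0,0) -> (19,0) [heading=180, draw]
FD 13: (19,0) -> (6,0) [heading=180, draw]
RT 90: heading 180 -> 90
FD 14: (6,0) -> (6,14) [heading=90, draw]
RT 180: heading 90 -> 270
LT 45: heading 270 -> 315
Final: pos=(6,14), heading=315, 3 segment(s) drawn

Start position: (0, 0)
Final position: (6, 14)
Distance = 15.232; >= 1e-6 -> NOT closed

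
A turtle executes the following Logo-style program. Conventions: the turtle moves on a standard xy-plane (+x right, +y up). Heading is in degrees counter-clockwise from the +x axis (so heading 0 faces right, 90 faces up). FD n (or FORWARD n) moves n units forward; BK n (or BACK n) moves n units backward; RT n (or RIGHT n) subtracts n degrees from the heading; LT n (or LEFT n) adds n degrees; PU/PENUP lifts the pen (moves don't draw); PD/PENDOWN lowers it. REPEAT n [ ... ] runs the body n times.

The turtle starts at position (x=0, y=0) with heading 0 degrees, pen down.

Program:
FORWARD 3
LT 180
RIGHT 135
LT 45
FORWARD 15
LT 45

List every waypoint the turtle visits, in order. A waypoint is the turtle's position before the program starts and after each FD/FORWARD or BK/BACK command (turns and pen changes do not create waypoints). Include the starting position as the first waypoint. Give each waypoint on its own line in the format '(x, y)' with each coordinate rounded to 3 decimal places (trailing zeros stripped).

Executing turtle program step by step:
Start: pos=(0,0), heading=0, pen down
FD 3: (0,0) -> (3,0) [heading=0, draw]
LT 180: heading 0 -> 180
RT 135: heading 180 -> 45
LT 45: heading 45 -> 90
FD 15: (3,0) -> (3,15) [heading=90, draw]
LT 45: heading 90 -> 135
Final: pos=(3,15), heading=135, 2 segment(s) drawn
Waypoints (3 total):
(0, 0)
(3, 0)
(3, 15)

Answer: (0, 0)
(3, 0)
(3, 15)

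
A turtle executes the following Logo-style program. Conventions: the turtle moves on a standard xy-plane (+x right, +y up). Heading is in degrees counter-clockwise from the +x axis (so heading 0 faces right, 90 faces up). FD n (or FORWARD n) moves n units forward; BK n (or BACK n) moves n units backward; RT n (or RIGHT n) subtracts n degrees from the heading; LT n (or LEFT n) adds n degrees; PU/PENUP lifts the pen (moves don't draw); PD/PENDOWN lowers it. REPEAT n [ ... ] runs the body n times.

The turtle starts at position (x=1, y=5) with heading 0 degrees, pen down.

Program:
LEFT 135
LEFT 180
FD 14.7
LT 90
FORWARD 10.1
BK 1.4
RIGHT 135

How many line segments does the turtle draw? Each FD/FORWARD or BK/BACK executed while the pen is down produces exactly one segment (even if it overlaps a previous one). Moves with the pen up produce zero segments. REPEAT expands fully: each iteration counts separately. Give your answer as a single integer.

Answer: 3

Derivation:
Executing turtle program step by step:
Start: pos=(1,5), heading=0, pen down
LT 135: heading 0 -> 135
LT 180: heading 135 -> 315
FD 14.7: (1,5) -> (11.394,-5.394) [heading=315, draw]
LT 90: heading 315 -> 45
FD 10.1: (11.394,-5.394) -> (18.536,1.747) [heading=45, draw]
BK 1.4: (18.536,1.747) -> (17.546,0.757) [heading=45, draw]
RT 135: heading 45 -> 270
Final: pos=(17.546,0.757), heading=270, 3 segment(s) drawn
Segments drawn: 3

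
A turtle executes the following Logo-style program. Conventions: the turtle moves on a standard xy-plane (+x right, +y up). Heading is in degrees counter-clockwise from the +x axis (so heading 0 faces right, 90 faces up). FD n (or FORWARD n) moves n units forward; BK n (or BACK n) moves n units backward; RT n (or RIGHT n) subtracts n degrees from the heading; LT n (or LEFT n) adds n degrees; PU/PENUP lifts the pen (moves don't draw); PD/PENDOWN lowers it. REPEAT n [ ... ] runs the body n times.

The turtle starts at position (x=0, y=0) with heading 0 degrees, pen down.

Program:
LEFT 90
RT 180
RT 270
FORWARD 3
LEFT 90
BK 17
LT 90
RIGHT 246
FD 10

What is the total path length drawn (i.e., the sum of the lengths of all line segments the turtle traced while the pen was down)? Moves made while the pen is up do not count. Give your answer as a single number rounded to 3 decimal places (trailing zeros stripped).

Answer: 30

Derivation:
Executing turtle program step by step:
Start: pos=(0,0), heading=0, pen down
LT 90: heading 0 -> 90
RT 180: heading 90 -> 270
RT 270: heading 270 -> 0
FD 3: (0,0) -> (3,0) [heading=0, draw]
LT 90: heading 0 -> 90
BK 17: (3,0) -> (3,-17) [heading=90, draw]
LT 90: heading 90 -> 180
RT 246: heading 180 -> 294
FD 10: (3,-17) -> (7.067,-26.135) [heading=294, draw]
Final: pos=(7.067,-26.135), heading=294, 3 segment(s) drawn

Segment lengths:
  seg 1: (0,0) -> (3,0), length = 3
  seg 2: (3,0) -> (3,-17), length = 17
  seg 3: (3,-17) -> (7.067,-26.135), length = 10
Total = 30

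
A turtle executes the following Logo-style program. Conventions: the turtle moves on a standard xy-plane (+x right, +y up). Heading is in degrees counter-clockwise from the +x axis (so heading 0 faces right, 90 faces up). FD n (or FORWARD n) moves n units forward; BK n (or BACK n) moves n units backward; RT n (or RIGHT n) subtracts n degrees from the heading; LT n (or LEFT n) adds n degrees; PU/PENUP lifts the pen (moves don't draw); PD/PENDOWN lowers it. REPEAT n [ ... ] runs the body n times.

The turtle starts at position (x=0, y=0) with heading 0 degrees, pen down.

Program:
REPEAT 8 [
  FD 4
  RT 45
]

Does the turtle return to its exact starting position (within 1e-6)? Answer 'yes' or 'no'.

Executing turtle program step by step:
Start: pos=(0,0), heading=0, pen down
REPEAT 8 [
  -- iteration 1/8 --
  FD 4: (0,0) -> (4,0) [heading=0, draw]
  RT 45: heading 0 -> 315
  -- iteration 2/8 --
  FD 4: (4,0) -> (6.828,-2.828) [heading=315, draw]
  RT 45: heading 315 -> 270
  -- iteration 3/8 --
  FD 4: (6.828,-2.828) -> (6.828,-6.828) [heading=270, draw]
  RT 45: heading 270 -> 225
  -- iteration 4/8 --
  FD 4: (6.828,-6.828) -> (4,-9.657) [heading=225, draw]
  RT 45: heading 225 -> 180
  -- iteration 5/8 --
  FD 4: (4,-9.657) -> (0,-9.657) [heading=180, draw]
  RT 45: heading 180 -> 135
  -- iteration 6/8 --
  FD 4: (0,-9.657) -> (-2.828,-6.828) [heading=135, draw]
  RT 45: heading 135 -> 90
  -- iteration 7/8 --
  FD 4: (-2.828,-6.828) -> (-2.828,-2.828) [heading=90, draw]
  RT 45: heading 90 -> 45
  -- iteration 8/8 --
  FD 4: (-2.828,-2.828) -> (0,0) [heading=45, draw]
  RT 45: heading 45 -> 0
]
Final: pos=(0,0), heading=0, 8 segment(s) drawn

Start position: (0, 0)
Final position: (0, 0)
Distance = 0; < 1e-6 -> CLOSED

Answer: yes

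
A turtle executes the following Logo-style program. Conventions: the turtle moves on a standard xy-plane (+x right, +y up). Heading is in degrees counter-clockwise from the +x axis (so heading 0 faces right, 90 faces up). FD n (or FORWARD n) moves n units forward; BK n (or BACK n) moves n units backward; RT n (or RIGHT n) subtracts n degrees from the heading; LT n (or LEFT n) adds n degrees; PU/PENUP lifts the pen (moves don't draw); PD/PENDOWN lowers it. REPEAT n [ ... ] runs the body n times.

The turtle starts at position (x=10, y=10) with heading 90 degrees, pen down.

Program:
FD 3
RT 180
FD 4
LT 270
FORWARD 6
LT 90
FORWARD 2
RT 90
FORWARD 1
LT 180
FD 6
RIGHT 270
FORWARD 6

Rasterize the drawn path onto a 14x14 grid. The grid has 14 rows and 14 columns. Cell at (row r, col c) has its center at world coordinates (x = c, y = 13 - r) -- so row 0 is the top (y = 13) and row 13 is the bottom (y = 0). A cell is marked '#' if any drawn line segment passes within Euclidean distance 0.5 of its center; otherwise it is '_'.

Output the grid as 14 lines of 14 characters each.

Segment 0: (10,10) -> (10,13)
Segment 1: (10,13) -> (10,9)
Segment 2: (10,9) -> (4,9)
Segment 3: (4,9) -> (4,7)
Segment 4: (4,7) -> (3,7)
Segment 5: (3,7) -> (9,7)
Segment 6: (9,7) -> (9,13)

Answer: _________##___
_________##___
_________##___
_________##___
____#######___
____#____#____
___#######____
______________
______________
______________
______________
______________
______________
______________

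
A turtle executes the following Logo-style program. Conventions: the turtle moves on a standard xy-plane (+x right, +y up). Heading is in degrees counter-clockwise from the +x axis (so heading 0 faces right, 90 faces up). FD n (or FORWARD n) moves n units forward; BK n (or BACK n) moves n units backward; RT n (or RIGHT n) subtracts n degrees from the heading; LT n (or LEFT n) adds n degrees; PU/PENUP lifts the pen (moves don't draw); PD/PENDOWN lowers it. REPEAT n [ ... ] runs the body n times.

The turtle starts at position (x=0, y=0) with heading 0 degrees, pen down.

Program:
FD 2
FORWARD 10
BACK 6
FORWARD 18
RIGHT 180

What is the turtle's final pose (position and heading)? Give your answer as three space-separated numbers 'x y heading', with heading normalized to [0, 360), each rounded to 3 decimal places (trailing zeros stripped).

Answer: 24 0 180

Derivation:
Executing turtle program step by step:
Start: pos=(0,0), heading=0, pen down
FD 2: (0,0) -> (2,0) [heading=0, draw]
FD 10: (2,0) -> (12,0) [heading=0, draw]
BK 6: (12,0) -> (6,0) [heading=0, draw]
FD 18: (6,0) -> (24,0) [heading=0, draw]
RT 180: heading 0 -> 180
Final: pos=(24,0), heading=180, 4 segment(s) drawn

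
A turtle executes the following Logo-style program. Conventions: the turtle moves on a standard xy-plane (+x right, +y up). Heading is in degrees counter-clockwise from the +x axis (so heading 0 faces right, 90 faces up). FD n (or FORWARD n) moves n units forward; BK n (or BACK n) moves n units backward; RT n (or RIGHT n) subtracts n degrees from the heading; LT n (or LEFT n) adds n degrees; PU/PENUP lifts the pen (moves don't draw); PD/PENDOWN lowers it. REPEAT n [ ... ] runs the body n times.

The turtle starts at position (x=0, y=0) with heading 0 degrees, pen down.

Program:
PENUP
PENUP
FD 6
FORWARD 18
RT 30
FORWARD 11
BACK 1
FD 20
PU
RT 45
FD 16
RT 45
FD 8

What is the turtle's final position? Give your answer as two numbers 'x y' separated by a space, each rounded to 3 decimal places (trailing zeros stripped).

Executing turtle program step by step:
Start: pos=(0,0), heading=0, pen down
PU: pen up
PU: pen up
FD 6: (0,0) -> (6,0) [heading=0, move]
FD 18: (6,0) -> (24,0) [heading=0, move]
RT 30: heading 0 -> 330
FD 11: (24,0) -> (33.526,-5.5) [heading=330, move]
BK 1: (33.526,-5.5) -> (32.66,-5) [heading=330, move]
FD 20: (32.66,-5) -> (49.981,-15) [heading=330, move]
PU: pen up
RT 45: heading 330 -> 285
FD 16: (49.981,-15) -> (54.122,-30.455) [heading=285, move]
RT 45: heading 285 -> 240
FD 8: (54.122,-30.455) -> (50.122,-37.383) [heading=240, move]
Final: pos=(50.122,-37.383), heading=240, 0 segment(s) drawn

Answer: 50.122 -37.383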